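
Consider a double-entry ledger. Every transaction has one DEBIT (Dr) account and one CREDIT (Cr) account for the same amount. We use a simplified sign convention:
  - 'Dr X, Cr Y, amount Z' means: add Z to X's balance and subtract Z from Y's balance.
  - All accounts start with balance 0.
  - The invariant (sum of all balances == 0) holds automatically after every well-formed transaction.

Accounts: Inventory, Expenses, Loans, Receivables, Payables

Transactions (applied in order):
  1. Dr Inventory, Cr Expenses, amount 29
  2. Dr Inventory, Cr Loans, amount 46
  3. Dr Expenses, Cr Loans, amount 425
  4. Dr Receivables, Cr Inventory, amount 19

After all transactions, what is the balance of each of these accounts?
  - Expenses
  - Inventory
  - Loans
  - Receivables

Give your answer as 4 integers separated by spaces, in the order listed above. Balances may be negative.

After txn 1 (Dr Inventory, Cr Expenses, amount 29): Expenses=-29 Inventory=29
After txn 2 (Dr Inventory, Cr Loans, amount 46): Expenses=-29 Inventory=75 Loans=-46
After txn 3 (Dr Expenses, Cr Loans, amount 425): Expenses=396 Inventory=75 Loans=-471
After txn 4 (Dr Receivables, Cr Inventory, amount 19): Expenses=396 Inventory=56 Loans=-471 Receivables=19

Answer: 396 56 -471 19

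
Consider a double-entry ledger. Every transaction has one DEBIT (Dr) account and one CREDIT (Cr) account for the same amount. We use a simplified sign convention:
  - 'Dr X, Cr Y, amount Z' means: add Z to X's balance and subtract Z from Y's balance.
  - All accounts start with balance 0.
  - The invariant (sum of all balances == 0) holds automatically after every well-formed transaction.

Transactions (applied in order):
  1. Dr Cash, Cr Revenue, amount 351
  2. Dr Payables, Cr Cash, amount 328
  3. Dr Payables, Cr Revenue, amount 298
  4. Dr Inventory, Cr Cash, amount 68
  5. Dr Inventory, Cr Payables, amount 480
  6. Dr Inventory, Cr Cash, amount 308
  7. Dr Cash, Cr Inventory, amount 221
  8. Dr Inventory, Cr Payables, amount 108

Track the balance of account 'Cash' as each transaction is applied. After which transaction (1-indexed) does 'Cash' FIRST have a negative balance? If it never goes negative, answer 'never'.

Answer: 4

Derivation:
After txn 1: Cash=351
After txn 2: Cash=23
After txn 3: Cash=23
After txn 4: Cash=-45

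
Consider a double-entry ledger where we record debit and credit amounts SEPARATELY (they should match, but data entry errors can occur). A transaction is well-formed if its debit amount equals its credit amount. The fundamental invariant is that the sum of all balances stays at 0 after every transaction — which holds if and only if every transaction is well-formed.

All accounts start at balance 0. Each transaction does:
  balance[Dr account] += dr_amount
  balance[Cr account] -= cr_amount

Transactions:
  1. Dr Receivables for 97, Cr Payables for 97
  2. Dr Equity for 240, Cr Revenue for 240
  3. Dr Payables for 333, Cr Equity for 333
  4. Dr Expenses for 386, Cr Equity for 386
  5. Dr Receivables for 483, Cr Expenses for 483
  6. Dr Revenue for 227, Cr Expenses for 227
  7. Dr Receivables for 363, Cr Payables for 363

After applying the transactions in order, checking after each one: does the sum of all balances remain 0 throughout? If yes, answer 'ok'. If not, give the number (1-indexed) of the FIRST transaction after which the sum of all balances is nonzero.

After txn 1: dr=97 cr=97 sum_balances=0
After txn 2: dr=240 cr=240 sum_balances=0
After txn 3: dr=333 cr=333 sum_balances=0
After txn 4: dr=386 cr=386 sum_balances=0
After txn 5: dr=483 cr=483 sum_balances=0
After txn 6: dr=227 cr=227 sum_balances=0
After txn 7: dr=363 cr=363 sum_balances=0

Answer: ok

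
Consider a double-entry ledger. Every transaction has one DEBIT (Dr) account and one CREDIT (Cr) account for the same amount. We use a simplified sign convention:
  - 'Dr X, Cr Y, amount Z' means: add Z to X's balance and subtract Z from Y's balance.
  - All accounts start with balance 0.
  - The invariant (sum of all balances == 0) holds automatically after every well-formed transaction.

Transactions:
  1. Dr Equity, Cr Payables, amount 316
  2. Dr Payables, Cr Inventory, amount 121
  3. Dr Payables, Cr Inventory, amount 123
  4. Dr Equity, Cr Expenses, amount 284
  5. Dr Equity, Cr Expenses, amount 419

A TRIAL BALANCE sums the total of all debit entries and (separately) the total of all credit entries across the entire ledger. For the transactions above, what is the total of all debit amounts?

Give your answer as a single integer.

Txn 1: debit+=316
Txn 2: debit+=121
Txn 3: debit+=123
Txn 4: debit+=284
Txn 5: debit+=419
Total debits = 1263

Answer: 1263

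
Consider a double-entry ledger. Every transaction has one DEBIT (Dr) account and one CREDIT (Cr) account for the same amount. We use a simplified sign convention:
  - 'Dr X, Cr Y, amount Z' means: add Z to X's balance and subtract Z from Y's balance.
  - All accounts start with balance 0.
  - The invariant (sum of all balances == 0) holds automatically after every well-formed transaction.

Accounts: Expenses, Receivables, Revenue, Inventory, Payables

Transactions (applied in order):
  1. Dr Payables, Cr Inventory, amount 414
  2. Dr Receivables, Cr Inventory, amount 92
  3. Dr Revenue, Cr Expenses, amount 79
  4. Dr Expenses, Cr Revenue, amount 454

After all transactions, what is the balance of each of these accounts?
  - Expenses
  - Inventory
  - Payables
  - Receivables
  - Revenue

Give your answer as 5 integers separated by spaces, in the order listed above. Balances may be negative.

After txn 1 (Dr Payables, Cr Inventory, amount 414): Inventory=-414 Payables=414
After txn 2 (Dr Receivables, Cr Inventory, amount 92): Inventory=-506 Payables=414 Receivables=92
After txn 3 (Dr Revenue, Cr Expenses, amount 79): Expenses=-79 Inventory=-506 Payables=414 Receivables=92 Revenue=79
After txn 4 (Dr Expenses, Cr Revenue, amount 454): Expenses=375 Inventory=-506 Payables=414 Receivables=92 Revenue=-375

Answer: 375 -506 414 92 -375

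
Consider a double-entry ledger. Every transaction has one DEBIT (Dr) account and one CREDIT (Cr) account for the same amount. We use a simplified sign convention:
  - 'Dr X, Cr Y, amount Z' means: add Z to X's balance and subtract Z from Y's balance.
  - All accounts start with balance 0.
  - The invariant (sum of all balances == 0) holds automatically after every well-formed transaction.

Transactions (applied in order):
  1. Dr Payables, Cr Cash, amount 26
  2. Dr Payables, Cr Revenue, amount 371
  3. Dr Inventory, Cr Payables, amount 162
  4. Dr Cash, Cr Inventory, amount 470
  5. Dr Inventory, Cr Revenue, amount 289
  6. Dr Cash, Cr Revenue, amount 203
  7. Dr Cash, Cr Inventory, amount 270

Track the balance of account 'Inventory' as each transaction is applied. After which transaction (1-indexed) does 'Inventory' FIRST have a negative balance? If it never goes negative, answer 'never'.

Answer: 4

Derivation:
After txn 1: Inventory=0
After txn 2: Inventory=0
After txn 3: Inventory=162
After txn 4: Inventory=-308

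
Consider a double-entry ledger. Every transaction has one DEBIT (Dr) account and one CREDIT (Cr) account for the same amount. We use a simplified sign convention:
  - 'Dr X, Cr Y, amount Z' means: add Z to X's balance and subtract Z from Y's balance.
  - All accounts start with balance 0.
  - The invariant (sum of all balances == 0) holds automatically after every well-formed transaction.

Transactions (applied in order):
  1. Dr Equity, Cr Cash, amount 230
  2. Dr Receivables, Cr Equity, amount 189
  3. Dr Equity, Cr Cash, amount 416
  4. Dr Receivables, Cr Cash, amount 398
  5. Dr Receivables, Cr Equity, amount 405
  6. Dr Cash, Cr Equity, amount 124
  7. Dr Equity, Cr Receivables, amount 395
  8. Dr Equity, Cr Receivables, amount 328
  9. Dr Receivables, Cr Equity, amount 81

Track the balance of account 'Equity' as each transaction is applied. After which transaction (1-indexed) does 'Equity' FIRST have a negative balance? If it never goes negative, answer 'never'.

Answer: 6

Derivation:
After txn 1: Equity=230
After txn 2: Equity=41
After txn 3: Equity=457
After txn 4: Equity=457
After txn 5: Equity=52
After txn 6: Equity=-72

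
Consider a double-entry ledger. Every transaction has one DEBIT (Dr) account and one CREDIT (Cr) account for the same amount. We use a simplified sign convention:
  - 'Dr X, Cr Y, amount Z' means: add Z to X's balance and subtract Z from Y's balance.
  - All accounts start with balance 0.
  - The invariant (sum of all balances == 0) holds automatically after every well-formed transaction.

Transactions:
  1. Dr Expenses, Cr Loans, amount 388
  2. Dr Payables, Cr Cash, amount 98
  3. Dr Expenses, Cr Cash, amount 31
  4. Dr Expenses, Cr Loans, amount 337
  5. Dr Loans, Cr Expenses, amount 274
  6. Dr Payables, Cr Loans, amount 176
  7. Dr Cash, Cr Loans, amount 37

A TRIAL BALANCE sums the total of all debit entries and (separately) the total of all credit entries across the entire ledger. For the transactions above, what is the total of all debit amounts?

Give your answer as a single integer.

Txn 1: debit+=388
Txn 2: debit+=98
Txn 3: debit+=31
Txn 4: debit+=337
Txn 5: debit+=274
Txn 6: debit+=176
Txn 7: debit+=37
Total debits = 1341

Answer: 1341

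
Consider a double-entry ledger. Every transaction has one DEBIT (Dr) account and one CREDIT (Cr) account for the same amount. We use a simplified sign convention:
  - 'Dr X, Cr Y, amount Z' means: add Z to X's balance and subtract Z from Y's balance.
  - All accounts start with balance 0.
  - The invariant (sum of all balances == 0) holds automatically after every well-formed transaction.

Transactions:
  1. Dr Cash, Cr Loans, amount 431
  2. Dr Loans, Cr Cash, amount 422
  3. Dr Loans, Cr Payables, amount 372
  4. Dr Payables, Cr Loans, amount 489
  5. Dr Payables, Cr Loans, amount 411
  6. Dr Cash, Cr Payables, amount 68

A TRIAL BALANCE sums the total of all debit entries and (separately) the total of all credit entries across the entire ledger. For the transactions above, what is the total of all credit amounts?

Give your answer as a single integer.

Txn 1: credit+=431
Txn 2: credit+=422
Txn 3: credit+=372
Txn 4: credit+=489
Txn 5: credit+=411
Txn 6: credit+=68
Total credits = 2193

Answer: 2193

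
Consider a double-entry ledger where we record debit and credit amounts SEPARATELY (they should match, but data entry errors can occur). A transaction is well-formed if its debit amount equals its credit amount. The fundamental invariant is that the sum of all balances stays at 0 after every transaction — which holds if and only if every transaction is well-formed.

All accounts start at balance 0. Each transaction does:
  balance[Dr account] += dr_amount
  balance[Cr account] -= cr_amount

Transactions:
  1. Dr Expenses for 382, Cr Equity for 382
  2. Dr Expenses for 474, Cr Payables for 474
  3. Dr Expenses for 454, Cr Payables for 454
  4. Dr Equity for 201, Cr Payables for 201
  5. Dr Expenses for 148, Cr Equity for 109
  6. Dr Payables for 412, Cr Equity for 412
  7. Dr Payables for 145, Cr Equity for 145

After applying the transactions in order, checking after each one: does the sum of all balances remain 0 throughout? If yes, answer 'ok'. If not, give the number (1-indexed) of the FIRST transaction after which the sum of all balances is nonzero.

After txn 1: dr=382 cr=382 sum_balances=0
After txn 2: dr=474 cr=474 sum_balances=0
After txn 3: dr=454 cr=454 sum_balances=0
After txn 4: dr=201 cr=201 sum_balances=0
After txn 5: dr=148 cr=109 sum_balances=39
After txn 6: dr=412 cr=412 sum_balances=39
After txn 7: dr=145 cr=145 sum_balances=39

Answer: 5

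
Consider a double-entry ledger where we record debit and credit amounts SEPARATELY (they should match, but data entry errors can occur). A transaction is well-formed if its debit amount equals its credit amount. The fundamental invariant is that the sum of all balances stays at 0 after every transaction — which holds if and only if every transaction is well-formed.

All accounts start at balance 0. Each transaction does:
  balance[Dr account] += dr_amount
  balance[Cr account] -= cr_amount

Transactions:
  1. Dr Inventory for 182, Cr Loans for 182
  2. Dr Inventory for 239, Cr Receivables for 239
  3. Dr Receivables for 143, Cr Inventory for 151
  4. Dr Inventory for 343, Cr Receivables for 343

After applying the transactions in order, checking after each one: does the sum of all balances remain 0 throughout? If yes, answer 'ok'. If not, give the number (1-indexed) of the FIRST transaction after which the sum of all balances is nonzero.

Answer: 3

Derivation:
After txn 1: dr=182 cr=182 sum_balances=0
After txn 2: dr=239 cr=239 sum_balances=0
After txn 3: dr=143 cr=151 sum_balances=-8
After txn 4: dr=343 cr=343 sum_balances=-8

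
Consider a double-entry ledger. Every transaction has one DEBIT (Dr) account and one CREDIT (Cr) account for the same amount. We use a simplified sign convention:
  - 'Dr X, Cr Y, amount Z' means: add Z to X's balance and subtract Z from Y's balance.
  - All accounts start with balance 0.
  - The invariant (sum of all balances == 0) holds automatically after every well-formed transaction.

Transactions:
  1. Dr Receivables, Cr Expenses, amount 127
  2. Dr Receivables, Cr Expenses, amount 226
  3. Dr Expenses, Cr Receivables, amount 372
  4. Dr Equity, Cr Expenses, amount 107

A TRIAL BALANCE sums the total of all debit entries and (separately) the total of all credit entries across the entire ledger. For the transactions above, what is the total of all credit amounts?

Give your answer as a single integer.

Answer: 832

Derivation:
Txn 1: credit+=127
Txn 2: credit+=226
Txn 3: credit+=372
Txn 4: credit+=107
Total credits = 832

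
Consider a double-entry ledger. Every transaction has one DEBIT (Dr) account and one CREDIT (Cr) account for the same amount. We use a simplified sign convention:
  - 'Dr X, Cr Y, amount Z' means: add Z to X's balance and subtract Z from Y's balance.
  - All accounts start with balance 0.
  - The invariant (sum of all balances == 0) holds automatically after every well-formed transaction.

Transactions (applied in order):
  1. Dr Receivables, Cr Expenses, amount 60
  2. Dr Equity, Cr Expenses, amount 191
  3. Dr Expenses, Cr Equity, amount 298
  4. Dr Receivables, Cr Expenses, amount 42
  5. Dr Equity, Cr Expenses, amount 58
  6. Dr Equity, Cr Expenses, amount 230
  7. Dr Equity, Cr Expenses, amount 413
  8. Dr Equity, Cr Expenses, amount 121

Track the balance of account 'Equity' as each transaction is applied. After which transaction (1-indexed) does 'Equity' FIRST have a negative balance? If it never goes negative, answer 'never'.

Answer: 3

Derivation:
After txn 1: Equity=0
After txn 2: Equity=191
After txn 3: Equity=-107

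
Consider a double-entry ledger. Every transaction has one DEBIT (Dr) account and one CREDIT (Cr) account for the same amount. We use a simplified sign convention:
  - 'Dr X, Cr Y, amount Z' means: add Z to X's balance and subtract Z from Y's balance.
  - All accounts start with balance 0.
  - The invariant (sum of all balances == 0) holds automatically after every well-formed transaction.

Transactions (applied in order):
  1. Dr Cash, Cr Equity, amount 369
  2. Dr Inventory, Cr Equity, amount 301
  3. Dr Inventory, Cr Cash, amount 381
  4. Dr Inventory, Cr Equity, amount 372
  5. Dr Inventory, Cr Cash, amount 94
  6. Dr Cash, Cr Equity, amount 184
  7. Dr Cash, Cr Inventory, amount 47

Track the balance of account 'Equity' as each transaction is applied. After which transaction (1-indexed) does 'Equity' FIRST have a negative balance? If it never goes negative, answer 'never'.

Answer: 1

Derivation:
After txn 1: Equity=-369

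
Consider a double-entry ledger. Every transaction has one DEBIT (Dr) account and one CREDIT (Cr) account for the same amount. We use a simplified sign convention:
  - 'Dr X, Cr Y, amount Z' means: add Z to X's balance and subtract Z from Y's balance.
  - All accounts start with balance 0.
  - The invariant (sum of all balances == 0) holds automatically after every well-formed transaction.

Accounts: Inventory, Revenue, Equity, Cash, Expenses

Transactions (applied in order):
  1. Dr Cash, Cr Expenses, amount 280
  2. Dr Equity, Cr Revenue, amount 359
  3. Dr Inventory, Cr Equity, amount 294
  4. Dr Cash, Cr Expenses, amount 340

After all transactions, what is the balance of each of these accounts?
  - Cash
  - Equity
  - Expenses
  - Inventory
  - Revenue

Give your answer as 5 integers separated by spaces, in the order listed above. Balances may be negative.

After txn 1 (Dr Cash, Cr Expenses, amount 280): Cash=280 Expenses=-280
After txn 2 (Dr Equity, Cr Revenue, amount 359): Cash=280 Equity=359 Expenses=-280 Revenue=-359
After txn 3 (Dr Inventory, Cr Equity, amount 294): Cash=280 Equity=65 Expenses=-280 Inventory=294 Revenue=-359
After txn 4 (Dr Cash, Cr Expenses, amount 340): Cash=620 Equity=65 Expenses=-620 Inventory=294 Revenue=-359

Answer: 620 65 -620 294 -359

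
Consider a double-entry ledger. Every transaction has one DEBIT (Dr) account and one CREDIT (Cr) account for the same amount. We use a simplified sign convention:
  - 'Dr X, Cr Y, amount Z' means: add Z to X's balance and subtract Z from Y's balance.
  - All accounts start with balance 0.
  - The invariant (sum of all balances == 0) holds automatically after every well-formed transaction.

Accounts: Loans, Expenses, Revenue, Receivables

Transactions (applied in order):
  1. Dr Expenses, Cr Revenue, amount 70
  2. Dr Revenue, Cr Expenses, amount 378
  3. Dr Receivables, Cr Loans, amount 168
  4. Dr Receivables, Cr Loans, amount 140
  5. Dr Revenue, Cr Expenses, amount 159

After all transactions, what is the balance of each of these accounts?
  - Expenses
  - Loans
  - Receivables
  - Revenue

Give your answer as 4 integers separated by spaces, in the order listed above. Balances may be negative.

After txn 1 (Dr Expenses, Cr Revenue, amount 70): Expenses=70 Revenue=-70
After txn 2 (Dr Revenue, Cr Expenses, amount 378): Expenses=-308 Revenue=308
After txn 3 (Dr Receivables, Cr Loans, amount 168): Expenses=-308 Loans=-168 Receivables=168 Revenue=308
After txn 4 (Dr Receivables, Cr Loans, amount 140): Expenses=-308 Loans=-308 Receivables=308 Revenue=308
After txn 5 (Dr Revenue, Cr Expenses, amount 159): Expenses=-467 Loans=-308 Receivables=308 Revenue=467

Answer: -467 -308 308 467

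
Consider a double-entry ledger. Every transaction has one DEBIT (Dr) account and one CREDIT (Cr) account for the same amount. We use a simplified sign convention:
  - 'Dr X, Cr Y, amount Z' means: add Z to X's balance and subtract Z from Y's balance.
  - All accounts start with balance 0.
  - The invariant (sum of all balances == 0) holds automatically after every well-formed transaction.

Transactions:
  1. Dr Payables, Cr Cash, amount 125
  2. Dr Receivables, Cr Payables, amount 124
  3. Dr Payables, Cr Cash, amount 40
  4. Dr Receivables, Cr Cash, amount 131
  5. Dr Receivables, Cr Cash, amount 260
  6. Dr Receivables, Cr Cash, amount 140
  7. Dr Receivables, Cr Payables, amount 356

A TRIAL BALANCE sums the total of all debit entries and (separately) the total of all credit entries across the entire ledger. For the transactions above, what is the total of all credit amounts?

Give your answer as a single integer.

Txn 1: credit+=125
Txn 2: credit+=124
Txn 3: credit+=40
Txn 4: credit+=131
Txn 5: credit+=260
Txn 6: credit+=140
Txn 7: credit+=356
Total credits = 1176

Answer: 1176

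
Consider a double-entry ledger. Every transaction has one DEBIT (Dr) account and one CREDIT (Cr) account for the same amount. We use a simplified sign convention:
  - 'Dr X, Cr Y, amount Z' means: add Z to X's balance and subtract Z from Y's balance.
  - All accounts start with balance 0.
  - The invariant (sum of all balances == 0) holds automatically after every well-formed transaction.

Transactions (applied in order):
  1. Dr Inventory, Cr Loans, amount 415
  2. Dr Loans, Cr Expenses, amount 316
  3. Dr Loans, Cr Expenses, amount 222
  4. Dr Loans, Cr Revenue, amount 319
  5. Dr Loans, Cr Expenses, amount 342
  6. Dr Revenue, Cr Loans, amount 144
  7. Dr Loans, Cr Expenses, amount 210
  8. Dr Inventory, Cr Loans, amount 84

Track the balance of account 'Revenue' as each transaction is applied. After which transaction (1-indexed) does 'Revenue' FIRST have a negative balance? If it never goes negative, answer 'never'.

Answer: 4

Derivation:
After txn 1: Revenue=0
After txn 2: Revenue=0
After txn 3: Revenue=0
After txn 4: Revenue=-319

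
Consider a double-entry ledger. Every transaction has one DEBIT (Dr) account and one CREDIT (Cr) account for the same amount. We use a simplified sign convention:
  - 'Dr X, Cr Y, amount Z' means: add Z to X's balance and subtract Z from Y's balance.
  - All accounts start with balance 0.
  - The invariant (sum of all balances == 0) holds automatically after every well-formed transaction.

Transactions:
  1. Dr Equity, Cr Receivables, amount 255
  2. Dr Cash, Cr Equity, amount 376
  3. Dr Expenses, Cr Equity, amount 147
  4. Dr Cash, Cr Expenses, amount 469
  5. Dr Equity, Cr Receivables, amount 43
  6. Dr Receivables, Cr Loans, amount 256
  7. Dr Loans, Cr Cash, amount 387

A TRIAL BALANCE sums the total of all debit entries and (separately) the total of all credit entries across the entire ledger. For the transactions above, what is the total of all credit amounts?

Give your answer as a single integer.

Txn 1: credit+=255
Txn 2: credit+=376
Txn 3: credit+=147
Txn 4: credit+=469
Txn 5: credit+=43
Txn 6: credit+=256
Txn 7: credit+=387
Total credits = 1933

Answer: 1933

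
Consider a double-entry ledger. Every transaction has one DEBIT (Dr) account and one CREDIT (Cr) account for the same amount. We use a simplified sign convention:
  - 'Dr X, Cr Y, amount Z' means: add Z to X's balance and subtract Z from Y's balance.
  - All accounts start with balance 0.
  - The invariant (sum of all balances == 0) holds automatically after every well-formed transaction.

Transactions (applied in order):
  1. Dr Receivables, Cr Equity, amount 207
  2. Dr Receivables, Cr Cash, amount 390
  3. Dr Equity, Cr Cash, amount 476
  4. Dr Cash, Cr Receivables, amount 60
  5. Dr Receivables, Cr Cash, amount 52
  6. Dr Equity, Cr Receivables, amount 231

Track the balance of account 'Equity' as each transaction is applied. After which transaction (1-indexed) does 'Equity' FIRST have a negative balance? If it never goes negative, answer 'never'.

Answer: 1

Derivation:
After txn 1: Equity=-207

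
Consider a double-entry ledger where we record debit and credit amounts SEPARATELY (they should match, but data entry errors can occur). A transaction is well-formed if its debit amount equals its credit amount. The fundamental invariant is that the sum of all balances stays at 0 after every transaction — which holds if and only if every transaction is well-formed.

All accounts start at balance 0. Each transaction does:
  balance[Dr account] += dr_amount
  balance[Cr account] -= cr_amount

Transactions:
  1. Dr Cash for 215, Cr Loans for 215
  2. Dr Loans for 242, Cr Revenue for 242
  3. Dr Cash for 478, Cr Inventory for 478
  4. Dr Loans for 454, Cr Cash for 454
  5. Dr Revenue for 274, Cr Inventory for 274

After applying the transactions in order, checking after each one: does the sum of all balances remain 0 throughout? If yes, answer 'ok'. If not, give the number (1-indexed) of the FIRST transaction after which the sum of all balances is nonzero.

Answer: ok

Derivation:
After txn 1: dr=215 cr=215 sum_balances=0
After txn 2: dr=242 cr=242 sum_balances=0
After txn 3: dr=478 cr=478 sum_balances=0
After txn 4: dr=454 cr=454 sum_balances=0
After txn 5: dr=274 cr=274 sum_balances=0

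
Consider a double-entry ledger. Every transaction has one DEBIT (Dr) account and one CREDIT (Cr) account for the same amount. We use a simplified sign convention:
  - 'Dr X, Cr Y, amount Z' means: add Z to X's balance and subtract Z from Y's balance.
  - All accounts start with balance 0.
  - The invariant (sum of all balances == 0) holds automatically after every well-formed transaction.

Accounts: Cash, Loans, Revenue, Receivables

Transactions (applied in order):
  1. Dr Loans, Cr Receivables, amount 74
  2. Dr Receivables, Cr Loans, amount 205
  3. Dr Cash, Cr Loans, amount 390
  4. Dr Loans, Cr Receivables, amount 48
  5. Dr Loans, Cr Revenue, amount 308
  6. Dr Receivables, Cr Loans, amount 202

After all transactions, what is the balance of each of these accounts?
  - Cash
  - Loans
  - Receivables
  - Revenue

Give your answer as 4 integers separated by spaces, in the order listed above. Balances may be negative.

After txn 1 (Dr Loans, Cr Receivables, amount 74): Loans=74 Receivables=-74
After txn 2 (Dr Receivables, Cr Loans, amount 205): Loans=-131 Receivables=131
After txn 3 (Dr Cash, Cr Loans, amount 390): Cash=390 Loans=-521 Receivables=131
After txn 4 (Dr Loans, Cr Receivables, amount 48): Cash=390 Loans=-473 Receivables=83
After txn 5 (Dr Loans, Cr Revenue, amount 308): Cash=390 Loans=-165 Receivables=83 Revenue=-308
After txn 6 (Dr Receivables, Cr Loans, amount 202): Cash=390 Loans=-367 Receivables=285 Revenue=-308

Answer: 390 -367 285 -308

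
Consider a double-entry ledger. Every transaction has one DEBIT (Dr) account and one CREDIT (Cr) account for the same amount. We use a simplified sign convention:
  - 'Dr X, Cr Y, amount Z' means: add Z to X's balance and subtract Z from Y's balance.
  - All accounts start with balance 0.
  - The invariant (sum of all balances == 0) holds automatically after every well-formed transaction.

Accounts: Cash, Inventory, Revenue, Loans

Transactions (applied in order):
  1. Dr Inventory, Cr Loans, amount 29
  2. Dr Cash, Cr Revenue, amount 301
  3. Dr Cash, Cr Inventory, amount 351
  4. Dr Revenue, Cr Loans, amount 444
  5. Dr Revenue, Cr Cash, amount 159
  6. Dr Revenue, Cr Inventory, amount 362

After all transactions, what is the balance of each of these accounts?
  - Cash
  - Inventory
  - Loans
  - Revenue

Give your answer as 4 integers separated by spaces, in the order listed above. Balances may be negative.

Answer: 493 -684 -473 664

Derivation:
After txn 1 (Dr Inventory, Cr Loans, amount 29): Inventory=29 Loans=-29
After txn 2 (Dr Cash, Cr Revenue, amount 301): Cash=301 Inventory=29 Loans=-29 Revenue=-301
After txn 3 (Dr Cash, Cr Inventory, amount 351): Cash=652 Inventory=-322 Loans=-29 Revenue=-301
After txn 4 (Dr Revenue, Cr Loans, amount 444): Cash=652 Inventory=-322 Loans=-473 Revenue=143
After txn 5 (Dr Revenue, Cr Cash, amount 159): Cash=493 Inventory=-322 Loans=-473 Revenue=302
After txn 6 (Dr Revenue, Cr Inventory, amount 362): Cash=493 Inventory=-684 Loans=-473 Revenue=664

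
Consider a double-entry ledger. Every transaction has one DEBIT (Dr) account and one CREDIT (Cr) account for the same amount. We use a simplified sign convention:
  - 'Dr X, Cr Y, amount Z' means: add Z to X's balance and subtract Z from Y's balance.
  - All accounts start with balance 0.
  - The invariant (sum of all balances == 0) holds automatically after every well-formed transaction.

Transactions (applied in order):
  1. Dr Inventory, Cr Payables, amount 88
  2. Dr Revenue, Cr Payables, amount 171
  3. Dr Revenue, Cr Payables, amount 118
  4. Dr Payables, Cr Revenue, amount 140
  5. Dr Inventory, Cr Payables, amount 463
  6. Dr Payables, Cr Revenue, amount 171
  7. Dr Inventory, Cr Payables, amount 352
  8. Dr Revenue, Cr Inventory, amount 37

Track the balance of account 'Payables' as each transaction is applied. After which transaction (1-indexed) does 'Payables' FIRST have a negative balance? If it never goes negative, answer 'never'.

After txn 1: Payables=-88

Answer: 1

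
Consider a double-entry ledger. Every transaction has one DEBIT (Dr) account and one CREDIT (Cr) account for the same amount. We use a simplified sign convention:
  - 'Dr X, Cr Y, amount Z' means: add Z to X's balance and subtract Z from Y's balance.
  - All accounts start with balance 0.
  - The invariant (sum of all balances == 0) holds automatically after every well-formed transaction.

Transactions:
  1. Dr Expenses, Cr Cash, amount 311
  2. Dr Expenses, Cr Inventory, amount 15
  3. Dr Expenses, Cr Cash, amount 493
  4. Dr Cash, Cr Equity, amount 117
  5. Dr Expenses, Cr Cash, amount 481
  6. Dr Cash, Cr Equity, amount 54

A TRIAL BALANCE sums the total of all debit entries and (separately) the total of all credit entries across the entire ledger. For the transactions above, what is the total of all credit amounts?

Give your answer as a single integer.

Txn 1: credit+=311
Txn 2: credit+=15
Txn 3: credit+=493
Txn 4: credit+=117
Txn 5: credit+=481
Txn 6: credit+=54
Total credits = 1471

Answer: 1471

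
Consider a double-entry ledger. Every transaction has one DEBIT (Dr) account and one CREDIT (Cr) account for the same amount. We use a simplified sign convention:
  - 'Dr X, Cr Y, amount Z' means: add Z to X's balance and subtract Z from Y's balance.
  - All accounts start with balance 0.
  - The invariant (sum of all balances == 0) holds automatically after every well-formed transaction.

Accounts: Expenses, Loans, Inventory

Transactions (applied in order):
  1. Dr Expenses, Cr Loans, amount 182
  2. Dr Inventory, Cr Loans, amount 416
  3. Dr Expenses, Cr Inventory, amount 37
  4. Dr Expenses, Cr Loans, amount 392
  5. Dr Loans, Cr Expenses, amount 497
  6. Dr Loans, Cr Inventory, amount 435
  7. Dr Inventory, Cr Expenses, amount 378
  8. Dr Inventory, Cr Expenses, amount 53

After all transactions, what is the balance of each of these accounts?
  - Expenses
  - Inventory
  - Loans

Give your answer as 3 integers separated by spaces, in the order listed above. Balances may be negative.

Answer: -317 375 -58

Derivation:
After txn 1 (Dr Expenses, Cr Loans, amount 182): Expenses=182 Loans=-182
After txn 2 (Dr Inventory, Cr Loans, amount 416): Expenses=182 Inventory=416 Loans=-598
After txn 3 (Dr Expenses, Cr Inventory, amount 37): Expenses=219 Inventory=379 Loans=-598
After txn 4 (Dr Expenses, Cr Loans, amount 392): Expenses=611 Inventory=379 Loans=-990
After txn 5 (Dr Loans, Cr Expenses, amount 497): Expenses=114 Inventory=379 Loans=-493
After txn 6 (Dr Loans, Cr Inventory, amount 435): Expenses=114 Inventory=-56 Loans=-58
After txn 7 (Dr Inventory, Cr Expenses, amount 378): Expenses=-264 Inventory=322 Loans=-58
After txn 8 (Dr Inventory, Cr Expenses, amount 53): Expenses=-317 Inventory=375 Loans=-58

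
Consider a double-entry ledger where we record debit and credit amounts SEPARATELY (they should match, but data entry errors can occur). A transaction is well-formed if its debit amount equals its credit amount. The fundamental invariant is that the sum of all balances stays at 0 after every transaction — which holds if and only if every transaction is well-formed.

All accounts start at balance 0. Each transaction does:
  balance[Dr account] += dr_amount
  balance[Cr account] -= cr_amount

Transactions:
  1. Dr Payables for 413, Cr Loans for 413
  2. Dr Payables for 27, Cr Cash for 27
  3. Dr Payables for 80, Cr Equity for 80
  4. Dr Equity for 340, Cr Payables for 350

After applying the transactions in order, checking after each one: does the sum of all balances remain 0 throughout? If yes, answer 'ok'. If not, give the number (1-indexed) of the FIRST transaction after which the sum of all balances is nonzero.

After txn 1: dr=413 cr=413 sum_balances=0
After txn 2: dr=27 cr=27 sum_balances=0
After txn 3: dr=80 cr=80 sum_balances=0
After txn 4: dr=340 cr=350 sum_balances=-10

Answer: 4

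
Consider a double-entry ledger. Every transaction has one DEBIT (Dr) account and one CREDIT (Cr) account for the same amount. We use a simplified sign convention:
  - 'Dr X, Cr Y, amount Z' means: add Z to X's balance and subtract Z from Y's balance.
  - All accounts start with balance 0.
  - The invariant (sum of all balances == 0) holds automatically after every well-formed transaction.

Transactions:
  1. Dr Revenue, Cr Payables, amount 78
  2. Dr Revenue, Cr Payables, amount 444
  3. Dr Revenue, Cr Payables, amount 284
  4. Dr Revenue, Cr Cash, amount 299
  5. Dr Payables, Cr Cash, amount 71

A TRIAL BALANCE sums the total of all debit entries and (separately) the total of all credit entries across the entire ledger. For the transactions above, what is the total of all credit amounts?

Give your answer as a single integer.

Answer: 1176

Derivation:
Txn 1: credit+=78
Txn 2: credit+=444
Txn 3: credit+=284
Txn 4: credit+=299
Txn 5: credit+=71
Total credits = 1176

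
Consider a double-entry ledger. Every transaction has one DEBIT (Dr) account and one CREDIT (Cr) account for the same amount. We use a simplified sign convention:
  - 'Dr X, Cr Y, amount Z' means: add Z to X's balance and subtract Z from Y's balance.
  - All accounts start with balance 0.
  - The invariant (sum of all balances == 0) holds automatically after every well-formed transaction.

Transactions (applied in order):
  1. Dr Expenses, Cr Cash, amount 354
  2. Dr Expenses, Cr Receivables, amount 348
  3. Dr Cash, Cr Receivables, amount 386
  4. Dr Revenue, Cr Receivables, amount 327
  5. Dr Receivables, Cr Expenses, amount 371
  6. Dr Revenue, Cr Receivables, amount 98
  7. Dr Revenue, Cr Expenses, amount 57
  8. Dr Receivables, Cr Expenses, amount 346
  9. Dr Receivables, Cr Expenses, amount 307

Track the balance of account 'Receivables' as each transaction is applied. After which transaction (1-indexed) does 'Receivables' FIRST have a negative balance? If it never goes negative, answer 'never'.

Answer: 2

Derivation:
After txn 1: Receivables=0
After txn 2: Receivables=-348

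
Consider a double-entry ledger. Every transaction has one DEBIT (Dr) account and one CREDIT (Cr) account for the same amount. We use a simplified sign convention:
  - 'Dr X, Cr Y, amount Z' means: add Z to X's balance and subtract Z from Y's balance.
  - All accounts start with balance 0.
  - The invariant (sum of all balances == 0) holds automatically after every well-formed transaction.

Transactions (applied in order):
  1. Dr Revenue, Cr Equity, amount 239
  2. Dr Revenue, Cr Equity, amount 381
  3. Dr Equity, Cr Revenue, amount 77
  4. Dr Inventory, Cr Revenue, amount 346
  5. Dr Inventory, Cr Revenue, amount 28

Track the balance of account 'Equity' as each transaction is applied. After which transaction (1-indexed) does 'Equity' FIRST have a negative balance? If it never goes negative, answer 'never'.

Answer: 1

Derivation:
After txn 1: Equity=-239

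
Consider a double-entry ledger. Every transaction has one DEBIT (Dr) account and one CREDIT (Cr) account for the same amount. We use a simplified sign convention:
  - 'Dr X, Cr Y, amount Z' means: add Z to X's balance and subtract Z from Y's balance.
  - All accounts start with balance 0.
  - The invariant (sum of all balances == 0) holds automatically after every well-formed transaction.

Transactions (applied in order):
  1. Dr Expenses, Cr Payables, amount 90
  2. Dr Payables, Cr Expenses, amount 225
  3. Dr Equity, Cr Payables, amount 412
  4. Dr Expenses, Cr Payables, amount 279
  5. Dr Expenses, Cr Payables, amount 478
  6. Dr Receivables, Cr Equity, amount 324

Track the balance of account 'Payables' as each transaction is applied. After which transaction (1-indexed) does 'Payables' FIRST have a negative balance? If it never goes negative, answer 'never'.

Answer: 1

Derivation:
After txn 1: Payables=-90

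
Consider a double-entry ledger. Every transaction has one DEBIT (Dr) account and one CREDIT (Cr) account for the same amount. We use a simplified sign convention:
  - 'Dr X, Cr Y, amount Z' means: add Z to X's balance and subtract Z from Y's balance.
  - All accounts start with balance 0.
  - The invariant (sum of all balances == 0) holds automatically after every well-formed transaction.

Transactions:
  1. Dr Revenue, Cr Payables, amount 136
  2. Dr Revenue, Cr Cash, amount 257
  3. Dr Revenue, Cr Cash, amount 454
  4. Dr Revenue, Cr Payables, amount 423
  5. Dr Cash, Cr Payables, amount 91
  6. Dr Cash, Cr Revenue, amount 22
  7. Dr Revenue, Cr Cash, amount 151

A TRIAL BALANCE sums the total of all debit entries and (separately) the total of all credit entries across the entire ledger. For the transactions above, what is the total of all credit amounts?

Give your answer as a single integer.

Answer: 1534

Derivation:
Txn 1: credit+=136
Txn 2: credit+=257
Txn 3: credit+=454
Txn 4: credit+=423
Txn 5: credit+=91
Txn 6: credit+=22
Txn 7: credit+=151
Total credits = 1534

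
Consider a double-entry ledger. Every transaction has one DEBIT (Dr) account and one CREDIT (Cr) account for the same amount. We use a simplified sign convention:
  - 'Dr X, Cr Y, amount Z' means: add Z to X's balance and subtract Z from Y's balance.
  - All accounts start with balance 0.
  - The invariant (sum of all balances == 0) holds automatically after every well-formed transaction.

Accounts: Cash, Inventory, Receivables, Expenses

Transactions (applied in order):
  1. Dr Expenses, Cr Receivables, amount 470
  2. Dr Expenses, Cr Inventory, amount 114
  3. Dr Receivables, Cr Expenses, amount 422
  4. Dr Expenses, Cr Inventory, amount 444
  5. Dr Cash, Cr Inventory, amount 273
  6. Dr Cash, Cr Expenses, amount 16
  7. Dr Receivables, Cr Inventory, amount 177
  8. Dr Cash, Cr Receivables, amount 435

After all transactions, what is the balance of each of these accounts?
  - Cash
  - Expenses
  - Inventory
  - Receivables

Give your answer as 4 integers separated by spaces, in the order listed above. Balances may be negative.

Answer: 724 590 -1008 -306

Derivation:
After txn 1 (Dr Expenses, Cr Receivables, amount 470): Expenses=470 Receivables=-470
After txn 2 (Dr Expenses, Cr Inventory, amount 114): Expenses=584 Inventory=-114 Receivables=-470
After txn 3 (Dr Receivables, Cr Expenses, amount 422): Expenses=162 Inventory=-114 Receivables=-48
After txn 4 (Dr Expenses, Cr Inventory, amount 444): Expenses=606 Inventory=-558 Receivables=-48
After txn 5 (Dr Cash, Cr Inventory, amount 273): Cash=273 Expenses=606 Inventory=-831 Receivables=-48
After txn 6 (Dr Cash, Cr Expenses, amount 16): Cash=289 Expenses=590 Inventory=-831 Receivables=-48
After txn 7 (Dr Receivables, Cr Inventory, amount 177): Cash=289 Expenses=590 Inventory=-1008 Receivables=129
After txn 8 (Dr Cash, Cr Receivables, amount 435): Cash=724 Expenses=590 Inventory=-1008 Receivables=-306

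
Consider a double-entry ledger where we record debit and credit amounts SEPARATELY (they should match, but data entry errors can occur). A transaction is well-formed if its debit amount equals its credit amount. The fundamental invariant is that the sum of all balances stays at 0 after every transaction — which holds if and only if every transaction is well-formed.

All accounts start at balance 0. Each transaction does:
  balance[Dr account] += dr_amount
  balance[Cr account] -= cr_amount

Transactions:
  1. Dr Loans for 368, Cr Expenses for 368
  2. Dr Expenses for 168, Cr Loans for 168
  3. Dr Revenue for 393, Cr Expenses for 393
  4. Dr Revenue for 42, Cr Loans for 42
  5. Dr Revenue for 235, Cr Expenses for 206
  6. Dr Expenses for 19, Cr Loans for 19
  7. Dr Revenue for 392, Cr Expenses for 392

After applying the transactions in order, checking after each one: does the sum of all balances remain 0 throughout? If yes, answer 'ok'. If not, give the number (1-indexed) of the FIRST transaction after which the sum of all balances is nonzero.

Answer: 5

Derivation:
After txn 1: dr=368 cr=368 sum_balances=0
After txn 2: dr=168 cr=168 sum_balances=0
After txn 3: dr=393 cr=393 sum_balances=0
After txn 4: dr=42 cr=42 sum_balances=0
After txn 5: dr=235 cr=206 sum_balances=29
After txn 6: dr=19 cr=19 sum_balances=29
After txn 7: dr=392 cr=392 sum_balances=29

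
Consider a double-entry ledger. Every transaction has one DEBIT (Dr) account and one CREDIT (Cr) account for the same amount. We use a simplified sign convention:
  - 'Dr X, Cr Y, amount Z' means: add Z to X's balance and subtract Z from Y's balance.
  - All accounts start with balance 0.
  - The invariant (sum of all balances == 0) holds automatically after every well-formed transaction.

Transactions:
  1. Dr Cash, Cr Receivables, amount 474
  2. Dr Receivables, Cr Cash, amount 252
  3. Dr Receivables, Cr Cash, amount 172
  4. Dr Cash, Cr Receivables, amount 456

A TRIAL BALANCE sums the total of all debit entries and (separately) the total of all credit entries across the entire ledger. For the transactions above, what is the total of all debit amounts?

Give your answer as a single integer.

Txn 1: debit+=474
Txn 2: debit+=252
Txn 3: debit+=172
Txn 4: debit+=456
Total debits = 1354

Answer: 1354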